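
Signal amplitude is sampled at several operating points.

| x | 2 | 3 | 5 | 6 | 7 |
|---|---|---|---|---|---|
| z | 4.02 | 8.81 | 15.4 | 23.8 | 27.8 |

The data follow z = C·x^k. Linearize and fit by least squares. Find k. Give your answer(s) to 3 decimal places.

Taking logs, ln z = k·ln x + ln C, so regress ln z on ln x.
Σln x = 7.1389, Σ(ln x)² = 11.2747, Σln z = 12.7963, Σln x·ln z = 19.9052.
Normal system: [[11.2747, 7.1389]; [7.1389, 5]]·[k, ln C]ᵀ = [19.9052, 12.7963]ᵀ.
Δ = 11.2747·5 − (7.1389)² = 5.4099; k = (19.9052·5 − 7.1389·12.7963)/5.4099 = 1.51112, ln C = (11.2747·12.7963 − 7.1389·19.9052)/5.4099 = 0.40172.

k = 1.511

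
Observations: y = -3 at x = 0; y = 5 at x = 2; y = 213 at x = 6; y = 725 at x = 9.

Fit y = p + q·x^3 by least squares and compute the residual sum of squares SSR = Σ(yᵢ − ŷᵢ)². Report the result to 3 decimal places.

The normal system AᵀA·[p, q]ᵀ = Aᵀy is [[4, 953]; [953, 578161]]·[p, q]ᵀ = [940, 574573]ᵀ.
Δ = 4·578161 − 953² = 1404435.
p = (940·578161 − 953·574573)/1404435 = -4096729/1404435; q = (4·574573 − 953·940)/1404435 = 1402472/1404435.
Residuals: -116576/1404435, -33624/468145, 307432/1404435, -89984/1404435; SSR = 89984/1404435.

SSR = 0.064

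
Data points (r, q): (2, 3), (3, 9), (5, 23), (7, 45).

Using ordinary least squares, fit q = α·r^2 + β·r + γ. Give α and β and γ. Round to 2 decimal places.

With design matrix A, AᵀA = [[3123, 503, 87]; [503, 87, 17]; [87, 17, 4]] and Aᵀq = [2873, 463, 80]ᵀ.
Inverting the 3×3 Gram matrix, [α, β, γ]ᵀ = [161/199, 205/199, -393/199]ᵀ.

α = 0.81, β = 1.03, γ = -1.97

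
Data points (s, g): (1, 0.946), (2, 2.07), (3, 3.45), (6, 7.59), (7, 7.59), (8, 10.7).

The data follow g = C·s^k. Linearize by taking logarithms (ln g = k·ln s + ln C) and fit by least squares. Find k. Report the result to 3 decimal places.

k = 1.131

Linearized form: ln g = k·ln s + ln C. From the 6 transformed points,
Over the data: Σln s = 7.6089, Σ(ln s)² = 13.0084, Σln g = 8.3343, Σln s·ln g = 14.3692.
Normal system: [[13.0084, 7.6089]; [7.6089, 6]]·[k, ln C]ᵀ = [14.3692, 8.3343]ᵀ.
Δ = 13.0084·6 − (7.6089)² = 20.1558; k = (14.3692·6 − 7.6089·8.3343)/20.1558 = 1.13121, ln C = (13.0084·8.3343 − 7.6089·14.3692)/20.1558 = -0.04549.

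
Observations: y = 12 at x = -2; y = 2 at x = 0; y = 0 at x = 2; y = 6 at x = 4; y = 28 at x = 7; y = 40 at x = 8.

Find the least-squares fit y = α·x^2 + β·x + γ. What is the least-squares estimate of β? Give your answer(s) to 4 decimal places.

Sums needed: Σx^2·x^2 = 6785, Σx^2·x = 919, Σx^2 = 137, Σx·x = 137, Σx = 19, Σ1 = 6.
And Σx^2·y = 4076, Σx·y = 516, Σy = 88.
Solving the 3×3 system (Gaussian elimination) gives α = 32732/34185, β = -101092/34185, γ = 24708/11395.

β = -2.9572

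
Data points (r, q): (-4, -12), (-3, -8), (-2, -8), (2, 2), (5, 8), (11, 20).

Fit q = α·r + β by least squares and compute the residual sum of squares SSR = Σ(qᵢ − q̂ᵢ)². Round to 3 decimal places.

Entries of XᵀX: Σr·r = 179, Σr = 9, Σ1 = 6.
Right-hand side: Σr·q = 352, Σq = 2.
So XᵀX·[α, β]ᵀ = Xᵀq: [[179, 9]; [9, 6]]·[α, β]ᵀ = [352, 2]ᵀ.
Δ = 179·6 − 9² = 993.
α = (352·6 − 9·2)/993 = 698/331; β = (179·2 − 9·352)/993 = -2810/993.
Residuals: -730/993, 1148/993, -946/993, 608/993, 284/993, -364/993; SSR = 3352/993.

SSR = 3.376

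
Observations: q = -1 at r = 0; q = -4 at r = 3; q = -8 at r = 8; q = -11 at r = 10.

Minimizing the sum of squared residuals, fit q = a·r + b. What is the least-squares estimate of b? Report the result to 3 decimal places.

Entries of MᵀM: Σr·r = 173, Σr = 21, Σ1 = 4.
And Σr·q = -186, Σq = -24.
Normal equations: [[173, 21]; [21, 4]]·[a, b]ᵀ = [-186, -24]ᵀ.
det = 173·4 − 21² = 251.
a = ((-186)·4 − 21·(-24))/251 = -240/251; b = (173·(-24) − 21·(-186))/251 = -246/251.

b = -0.980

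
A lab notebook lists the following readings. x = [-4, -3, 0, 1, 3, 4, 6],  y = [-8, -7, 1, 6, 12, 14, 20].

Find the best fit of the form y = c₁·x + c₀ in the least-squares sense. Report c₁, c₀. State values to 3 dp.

c₁ = 2.913, c₀ = 2.516

The normal equations are: 87·c₁ + 7·c₀ = 271;  7·c₁ + 7·c₀ = 38.
(Σx·x = 87, Σx = 7, Σ1 = 7, Σx·y = 271, Σy = 38.)
Eliminating c₀: 7·(row 1) − 7·(row 2) gives 560·c₁ = 7·271 − 7·38 = 1631, so c₁ = 233/80.
Then c₀ = (38 − 7·(233/80))/7 = 1409/560.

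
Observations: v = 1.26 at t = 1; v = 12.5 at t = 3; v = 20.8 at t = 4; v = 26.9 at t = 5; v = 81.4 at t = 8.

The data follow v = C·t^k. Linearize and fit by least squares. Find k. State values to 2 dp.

k = 1.98

Taking logs, ln v = k·ln t + ln C, so regress ln v on ln t.
XᵀX = [[10.0431, 6.1738]; [6.1738, 5]], rhs = [21.4289, 13.4833]ᵀ  (here Σln t = 6.1738, Σ(ln t)² = 10.0431, Σln v = 13.4833, Σln t·ln v = 21.4289).
Δ = 10.0431·5 − (6.1738)² = 12.1000; k = (21.4289·5 − 6.1738·13.4833)/12.1000 = 1.97531, ln C = (10.0431·13.4833 − 6.1738·21.4289)/12.1000 = 0.25763.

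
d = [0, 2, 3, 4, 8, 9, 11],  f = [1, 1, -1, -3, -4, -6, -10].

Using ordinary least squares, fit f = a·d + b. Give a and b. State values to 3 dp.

Compute the Gram sums: Σd·d = 295, Σd = 37, Σ1 = 7.
For Mᵀf: Σd·f = -209, Σf = -22.
MᵀM·[a, b]ᵀ = Mᵀf becomes [[295, 37]; [37, 7]]·[a, b]ᵀ = [-209, -22]ᵀ.
Eliminating b: 7·(row 1) − 37·(row 2) gives 696·a = 7·(-209) − 37·(-22) = -649, so a = -649/696.
Then b = ((-22) − 37·(-649/696))/7 = 1243/696.

a = -0.932, b = 1.786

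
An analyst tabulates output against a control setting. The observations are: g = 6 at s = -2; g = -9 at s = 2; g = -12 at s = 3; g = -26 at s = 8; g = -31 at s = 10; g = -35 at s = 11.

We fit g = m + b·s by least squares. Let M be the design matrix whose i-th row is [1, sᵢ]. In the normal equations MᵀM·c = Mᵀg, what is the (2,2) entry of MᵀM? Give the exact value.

302

Row 2 ↔ basis s, column 2 ↔ basis s, so (MᵀM)_{2,2} = Σᵢ (s)·(s) = (-2)·(-2) + (2)·(2) + (3)·(3) + (8)·(8) + (10)·(10) + (11)·(11) = 302.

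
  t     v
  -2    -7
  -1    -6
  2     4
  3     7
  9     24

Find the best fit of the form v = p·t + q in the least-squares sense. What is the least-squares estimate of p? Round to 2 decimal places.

With design matrix A, AᵀA = [[99, 11]; [11, 5]] and Aᵀv = [265, 22]ᵀ.
Δ = 99·5 − 11² = 374.
p = (265·5 − 11·22)/374 = 1083/374; q = (99·22 − 11·265)/374 = -67/34.

p = 2.90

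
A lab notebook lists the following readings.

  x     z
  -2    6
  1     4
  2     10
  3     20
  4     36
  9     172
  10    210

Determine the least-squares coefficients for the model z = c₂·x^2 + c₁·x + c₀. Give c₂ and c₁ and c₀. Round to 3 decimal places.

c₂ = 2.010, c₁ = 0.941, c₀ = 0.070

Compute the Gram sums: Σx^2·x^2 = 16931, Σx^2·x = 1821, Σx^2 = 215, Σx·x = 215, Σx = 27, Σ1 = 7.
And Σx^2·z = 35756, Σx·z = 3864, Σz = 458.
Solving the 3×3 system (Gaussian elimination) gives c₂ = 567551/282401, c₁ = 265815/282401, c₀ = 19884/282401.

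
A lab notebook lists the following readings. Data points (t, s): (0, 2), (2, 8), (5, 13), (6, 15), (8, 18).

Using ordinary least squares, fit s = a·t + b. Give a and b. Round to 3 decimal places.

a = 1.956, b = 2.985

AᵀA·[a, b]ᵀ = Aᵀs reads: 129·a + 21·b = 315;  21·a + 5·b = 56.
Determinant 129·5 − 21² = 204.
a = (315·5 − 21·56)/204 = 133/68; b = (129·56 − 21·315)/204 = 203/68.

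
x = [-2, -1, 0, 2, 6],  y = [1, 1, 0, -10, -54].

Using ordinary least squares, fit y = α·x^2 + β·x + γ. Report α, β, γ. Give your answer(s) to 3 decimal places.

α = -1.041, β = -2.701, γ = -0.331

Forming AᵀA = [[1329, 215, 45]; [215, 45, 5]; [45, 5, 5]] and Aᵀy = [-1979, -347, -62]ᵀ gives AᵀA·[α, β, γ]ᵀ = Aᵀy.
Inverting the 3×3 Gram matrix, [α, β, γ]ᵀ = [-839/806, -2177/806, -666/2015]ᵀ.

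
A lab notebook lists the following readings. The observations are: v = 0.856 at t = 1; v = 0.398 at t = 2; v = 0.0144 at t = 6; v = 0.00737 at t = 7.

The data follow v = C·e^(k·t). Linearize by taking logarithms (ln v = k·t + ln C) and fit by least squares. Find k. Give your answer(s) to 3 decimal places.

k = -0.804

Let Y = ln v. Fitting Y = k·t + ln C by least squares:
XᵀX = [[90.0000, 16.0000]; [16.0000, 4]], rhs = [-61.8136, -10.2277]ᵀ  (here Σt = 16.0000, Σ(t)² = 90.0000, Σln v = -10.2277, Σt·ln v = -61.8136).
Slope k = (n·Σt·ln v − Σt·Σln v)/(n·Σ(t)² − (Σt)²) = (4·-61.8136 − 16.0000·-10.2277)/104.0000 = -0.80396; ln C = (Σln v − k·Σt)/n = 0.65893.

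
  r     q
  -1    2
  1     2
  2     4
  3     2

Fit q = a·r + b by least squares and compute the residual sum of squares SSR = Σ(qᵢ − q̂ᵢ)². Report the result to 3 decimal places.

SSR = 2.743

Entries of AᵀA: Σr·r = 15, Σr = 5, Σ1 = 4.
For Aᵀq: Σr·q = 14, Σq = 10.
Eliminating b: 4·(row 1) − 5·(row 2) gives 35·a = 4·14 − 5·10 = 6, so a = 6/35.
Then b = (10 − 5·(6/35))/4 = 16/7.
Residuals: -4/35, -16/35, 48/35, -4/5; SSR = 96/35.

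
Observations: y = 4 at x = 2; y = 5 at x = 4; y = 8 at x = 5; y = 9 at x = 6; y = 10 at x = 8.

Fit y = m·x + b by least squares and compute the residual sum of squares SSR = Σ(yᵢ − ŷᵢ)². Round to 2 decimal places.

SSR = 2.60

Entries of MᵀM: Σx·x = 145, Σx = 25, Σ1 = 5.
Moment sums: Σx·y = 202, Σy = 36.
So MᵀM·[m, b]ᵀ = Mᵀy: [[145, 25]; [25, 5]]·[m, b]ᵀ = [202, 36]ᵀ.
Δ = 145·5 − 25² = 100.
m = (202·5 − 25·36)/100 = 11/10; b = (145·36 − 25·202)/100 = 17/10.
Residuals: 1/10, -11/10, 4/5, 7/10, -1/2; SSR = 13/5.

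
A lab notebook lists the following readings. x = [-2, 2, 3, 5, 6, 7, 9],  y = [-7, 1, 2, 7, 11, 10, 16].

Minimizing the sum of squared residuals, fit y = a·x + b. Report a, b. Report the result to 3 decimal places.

a = 2.085, b = -3.219

Entries of MᵀM: Σx·x = 208, Σx = 30, Σ1 = 7.
Right-hand side: Σx·y = 337, Σy = 40.
Normal equations: [[208, 30]; [30, 7]]·[a, b]ᵀ = [337, 40]ᵀ.
det = 208·7 − 30² = 556.
a = (337·7 − 30·40)/556 = 1159/556; b = (208·40 − 30·337)/556 = -895/278.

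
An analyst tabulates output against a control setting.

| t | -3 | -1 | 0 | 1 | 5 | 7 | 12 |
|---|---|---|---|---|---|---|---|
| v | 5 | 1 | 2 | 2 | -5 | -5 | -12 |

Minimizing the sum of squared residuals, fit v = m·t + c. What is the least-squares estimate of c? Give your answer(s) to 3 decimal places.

c = 1.575

AᵀA·[m, c]ᵀ = Aᵀv reads: 229·m + 21·c = -218;  21·m + 7·c = -12.
(Σt·t = 229, Σt = 21, Σ1 = 7, Σt·v = -218, Σv = -12.)
Eliminating c: 7·(row 1) − 21·(row 2) gives 1162·m = 7·(-218) − 21·(-12) = -1274, so m = -91/83.
Then c = ((-12) − 21·(-91/83))/7 = 915/581.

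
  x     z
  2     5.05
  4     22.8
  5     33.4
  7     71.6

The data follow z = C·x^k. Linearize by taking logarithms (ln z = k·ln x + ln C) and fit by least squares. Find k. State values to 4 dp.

k = 2.1036

With ln zᵢ as the transformed response and ln xᵢ as the regressor:
Σln x = 5.6348, Σ(ln x)² = 8.7791, Σln z = 12.5258, Σln x·ln z = 19.4151.
Normal system: [[8.7791, 5.6348]; [5.6348, 4]]·[k, ln C]ᵀ = [19.4151, 12.5258]ᵀ.
Solving (det = 3.3656): k = 2.10361, ln C = 0.16810.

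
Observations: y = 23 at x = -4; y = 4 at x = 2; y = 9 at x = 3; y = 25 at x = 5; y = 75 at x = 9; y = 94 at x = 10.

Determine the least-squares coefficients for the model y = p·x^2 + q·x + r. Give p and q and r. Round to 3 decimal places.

The normal system MᵀM·[p, q, r]ᵀ = Mᵀy is [[17539, 1825, 235]; [1825, 235, 25]; [235, 25, 6]]·[p, q, r]ᵀ = [16565, 1683, 230]ᵀ.
Inverting the 3×3 Gram matrix, [p, q, r]ᵀ = [112715/112512, -527557/562560, 880/293]ᵀ.

p = 1.002, q = -0.938, r = 3.003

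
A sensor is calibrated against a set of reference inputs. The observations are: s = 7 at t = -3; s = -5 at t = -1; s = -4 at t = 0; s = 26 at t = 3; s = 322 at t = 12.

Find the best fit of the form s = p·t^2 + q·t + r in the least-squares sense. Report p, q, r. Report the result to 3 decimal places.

p = 1.995, q = 3.129, r = -2.734

Entries of XᵀX: Σt^2·t^2 = 20899, Σt^2·t = 1727, Σt^2 = 163, Σt·t = 163, Σt = 11, Σ1 = 5.
And Σt^2·s = 46660, Σt·s = 3926, Σs = 346.
Normal equations: [[20899, 1727, 163]; [1727, 163, 11]; [163, 11, 5]]·[p, q, r]ᵀ = [46660, 3926, 346]ᵀ.
Row-reducing yields p = 34529/17304, q = 54137/17304, r = -7885/2884.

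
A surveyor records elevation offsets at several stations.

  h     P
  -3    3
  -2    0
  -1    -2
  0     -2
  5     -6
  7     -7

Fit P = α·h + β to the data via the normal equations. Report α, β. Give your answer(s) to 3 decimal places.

α = -0.878, β = -1.455

Entries of XᵀX: Σh·h = 88, Σh = 6, Σ1 = 6.
And Σh·P = -86, ΣP = -14.
Normal equations: [[88, 6]; [6, 6]]·[α, β]ᵀ = [-86, -14]ᵀ.
det = 88·6 − 6² = 492.
α = ((-86)·6 − 6·(-14))/492 = -36/41; β = (88·(-14) − 6·(-86))/492 = -179/123.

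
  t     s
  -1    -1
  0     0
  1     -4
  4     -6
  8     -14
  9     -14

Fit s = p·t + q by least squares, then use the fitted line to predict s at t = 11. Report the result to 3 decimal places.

ŝ = -17.268

With design matrix A, AᵀA = [[163, 21]; [21, 6]] and Aᵀs = [-265, -39]ᵀ.
Determinant 163·6 − 21² = 537.
p = ((-265)·6 − 21·(-39))/537 = -257/179; q = (163·(-39) − 21·(-265))/537 = -264/179.
At t = 11: ŝ = (-257/179)·(11) + (-264/179)·(1) = -3091/179.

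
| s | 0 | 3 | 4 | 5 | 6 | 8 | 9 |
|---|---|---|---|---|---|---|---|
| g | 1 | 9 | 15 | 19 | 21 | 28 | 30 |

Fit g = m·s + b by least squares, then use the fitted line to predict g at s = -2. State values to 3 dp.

ĝ = -5.804

The normal equations are: 231·m + 35·b = 802;  35·m + 7·b = 123.
(Σs·s = 231, Σs = 35, Σ1 = 7, Σs·g = 802, Σg = 123.)
Δ = 231·7 − 35² = 392.
m = (802·7 − 35·123)/392 = 187/56; b = (231·123 − 35·802)/392 = 7/8.
At s = -2: ĝ = (187/56)·(-2) + (7/8)·(1) = -325/56.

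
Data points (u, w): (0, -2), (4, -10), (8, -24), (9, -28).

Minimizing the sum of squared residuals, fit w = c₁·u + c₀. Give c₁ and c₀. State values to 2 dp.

The normal system AᵀA·[c₁, c₀]ᵀ = Aᵀw is [[161, 21]; [21, 4]]·[c₁, c₀]ᵀ = [-484, -64]ᵀ.
det = 161·4 − 21² = 203.
c₁ = ((-484)·4 − 21·(-64))/203 = -592/203; c₀ = (161·(-64) − 21·(-484))/203 = -20/29.

c₁ = -2.92, c₀ = -0.69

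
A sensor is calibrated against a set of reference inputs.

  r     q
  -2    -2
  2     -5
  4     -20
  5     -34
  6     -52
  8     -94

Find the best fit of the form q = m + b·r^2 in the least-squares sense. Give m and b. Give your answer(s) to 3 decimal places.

m = 3.115, b = -1.515

The normal equations are: 6·m + 149·b = -207;  149·m + 6305·b = -9086.
(Σ1 = 6, Σr^2 = 149, Σr^2·r^2 = 6305, Σq = -207, Σr^2·q = -9086.)
det = 6·6305 − 149² = 15629.
m = ((-207)·6305 − 149·(-9086))/15629 = 48679/15629; b = (6·(-9086) − 149·(-207))/15629 = -23673/15629.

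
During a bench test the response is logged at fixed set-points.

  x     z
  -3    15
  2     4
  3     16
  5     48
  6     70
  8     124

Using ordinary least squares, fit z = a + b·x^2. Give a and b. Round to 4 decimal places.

a = -2.6208, b = 1.9913

MᵀM·[a, b]ᵀ = Mᵀz reads: 6·a + 147·b = 277;  147·a + 6195·b = 11951.
Eliminating b: 6195·(row 1) − 147·(row 2) gives 15561·a = 6195·277 − 147·11951 = -40782, so a = -1942/741.
Then b = (11951 − 147·(-1942/741))/6195 = 3443/1729.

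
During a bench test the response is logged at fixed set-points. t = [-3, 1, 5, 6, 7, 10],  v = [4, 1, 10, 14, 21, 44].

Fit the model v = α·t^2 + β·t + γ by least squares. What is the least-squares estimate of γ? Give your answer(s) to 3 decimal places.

γ = -0.329

The normal system XᵀX·[α, β, γ]ᵀ = Xᵀv is [[14404, 1658, 220]; [1658, 220, 26]; [220, 26, 6]]·[α, β, γ]ᵀ = [6220, 710, 94]ᵀ.
Row-reducing yields α = 3014/6559, β = -1292/6559, γ = -2157/6559.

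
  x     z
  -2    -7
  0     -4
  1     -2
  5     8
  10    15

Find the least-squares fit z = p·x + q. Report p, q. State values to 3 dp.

p = 1.916, q = -3.366

With design matrix A, AᵀA = [[130, 14]; [14, 5]] and Aᵀz = [202, 10]ᵀ.
det = 130·5 − 14² = 454.
p = (202·5 − 14·10)/454 = 435/227; q = (130·10 − 14·202)/454 = -764/227.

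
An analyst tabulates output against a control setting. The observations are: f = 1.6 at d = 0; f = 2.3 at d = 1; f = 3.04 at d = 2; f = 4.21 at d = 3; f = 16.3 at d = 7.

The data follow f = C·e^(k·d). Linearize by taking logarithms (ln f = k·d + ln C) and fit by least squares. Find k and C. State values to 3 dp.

k = 0.330, C = 1.601

Let Y = ln f. Fitting Y = k·d + ln C by least squares:
XᵀX = [[63.0000, 13.0000]; [13.0000, 5]], rhs = [26.9072, 6.6434]ᵀ  (here Σd = 13.0000, Σ(d)² = 63.0000, Σln f = 6.6434, Σd·ln f = 26.9072).
Δ = 63.0000·5 − (13.0000)² = 146.0000; k = (26.9072·5 − 13.0000·6.6434)/146.0000 = 0.32994, ln C = (63.0000·6.6434 − 13.0000·26.9072)/146.0000 = 0.47083, so C = exp(0.47083) = 1.60132.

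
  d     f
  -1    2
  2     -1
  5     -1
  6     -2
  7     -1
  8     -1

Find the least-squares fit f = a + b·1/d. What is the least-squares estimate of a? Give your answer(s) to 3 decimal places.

With design matrix A, AᵀA = [[6, 113/840]; [113/840, 955249/705600]] and Aᵀf = [-4, -2773/840]ᵀ.
Eliminating b: (955249/705600)·(row 1) − (113/840)·(row 2) gives (228749/28224)·a = (955249/705600)·(-4) − (113/840)·(-2773/840) = -3507647/705600, so a = -3507647/5718725.
Then b = ((-2773/840) − (113/840)·(-3507647/5718725))/(955249/705600) = -2719248/1143745.

a = -0.613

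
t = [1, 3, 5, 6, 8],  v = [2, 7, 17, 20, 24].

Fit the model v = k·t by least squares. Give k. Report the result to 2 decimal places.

k = 3.11

Entries of AᵀA: Σt·t = 135.
Moment sums: Σt·v = 420.
Normal equations: [[135]]·[k]ᵀ = [420]ᵀ.
k = 420/135 = 3.11111.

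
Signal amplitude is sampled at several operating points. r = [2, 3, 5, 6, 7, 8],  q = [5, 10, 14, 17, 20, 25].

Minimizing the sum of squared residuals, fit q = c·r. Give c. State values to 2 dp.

The normal system XᵀX·[c]ᵀ = Xᵀq is [[187]]·[c]ᵀ = [552]ᵀ.
Hence c = 552 / 187 ≈ 2.95187.

c = 2.95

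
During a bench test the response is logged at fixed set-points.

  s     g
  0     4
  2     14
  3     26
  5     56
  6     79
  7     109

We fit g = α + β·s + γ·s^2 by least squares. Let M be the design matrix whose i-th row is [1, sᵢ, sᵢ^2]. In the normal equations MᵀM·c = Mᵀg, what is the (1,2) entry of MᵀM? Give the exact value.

Row 1 ↔ basis 1, column 2 ↔ basis s, so (MᵀM)_{1,2} = Σᵢ s = (1)·(0) + (1)·(2) + (1)·(3) + (1)·(5) + (1)·(6) + (1)·(7) = 23.

23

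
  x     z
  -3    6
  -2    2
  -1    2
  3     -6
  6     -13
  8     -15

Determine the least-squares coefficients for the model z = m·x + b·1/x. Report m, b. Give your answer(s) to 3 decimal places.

The normal equations are: 123·m + 6·b = -240;  6·m + (97/64)·b = -265/24.
(Σx·x = 123, Σx·1/x = 6, Σ1/x·1/x = 97/64, Σx·z = -240, Σ1/x·z = -265/24.)
det = 123·(97/64) − 6² = 9627/64.
m = ((-240)·(97/64) − 6·(-265/24))/(9627/64) = -19040/9627; b = (123·(-265/24) − 6·(-240))/(9627/64) = 5240/9627.

m = -1.978, b = 0.544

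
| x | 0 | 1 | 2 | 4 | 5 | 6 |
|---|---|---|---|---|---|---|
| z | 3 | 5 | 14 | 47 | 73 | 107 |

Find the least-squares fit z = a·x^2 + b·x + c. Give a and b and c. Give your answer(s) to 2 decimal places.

a = 3.08, b = -1.28, c = 3.30

Forming MᵀM = [[2194, 414, 82]; [414, 82, 18]; [82, 18, 6]] and Mᵀz = [6490, 1228, 249]ᵀ gives MᵀM·[a, b, c]ᵀ = Mᵀz.
Row-reducing yields a = 603/196, b = -251/196, c = 323/98.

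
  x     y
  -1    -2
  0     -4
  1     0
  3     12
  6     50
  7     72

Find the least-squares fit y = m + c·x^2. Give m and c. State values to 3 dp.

m = -2.809, c = 1.509

From the data, Σ1 = 6, Σx^2 = 96, Σx^2·x^2 = 3780.
Moment sums: Σy = 128, Σx^2·y = 5434.
MᵀM·[m, c]ᵀ = Mᵀy becomes [[6, 96]; [96, 3780]]·[m, c]ᵀ = [128, 5434]ᵀ.
Eliminating c: 3780·(row 1) − 96·(row 2) gives 13464·m = 3780·128 − 96·5434 = -37824, so m = -1576/561.
Then c = (5434 − 96·(-1576/561))/3780 = 1693/1122.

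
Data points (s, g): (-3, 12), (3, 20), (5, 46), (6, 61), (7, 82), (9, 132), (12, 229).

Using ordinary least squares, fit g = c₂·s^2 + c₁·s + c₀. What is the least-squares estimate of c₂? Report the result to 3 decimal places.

c₂ = 1.477

Forming MᵀM = [[31781, 3141, 353]; [3141, 353, 39]; [353, 39, 7]] and Mᵀg = [51320, 5130, 582]ᵀ gives MᵀM·[c₂, c₁, c₀]ᵀ = Mᵀg.
Solving the 3×3 system (Gaussian elimination) gives c₂ = 38267/25915, c₁ = 146496/129575, c₀ = 308293/129575.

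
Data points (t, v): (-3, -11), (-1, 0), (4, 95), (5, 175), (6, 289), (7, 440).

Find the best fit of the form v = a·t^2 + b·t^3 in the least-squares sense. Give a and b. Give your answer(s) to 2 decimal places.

Normal-equation sums: Σt^2·t^2 = 4660, Σt^2·t^3 = 28488, Σt^3·t^3 = 184756.
For Mᵀv: Σt^2·v = 37760, Σt^3·v = 241596.
Eliminating b: 184756·(row 1) − 28488·(row 2) gives 49396816·a = 184756·37760 − 28488·241596 = 93799712, so a = 5862482/3087301.
Then b = (241596 − 28488·(5862482/3087301))/184756 = 3133155/3087301.

a = 1.90, b = 1.01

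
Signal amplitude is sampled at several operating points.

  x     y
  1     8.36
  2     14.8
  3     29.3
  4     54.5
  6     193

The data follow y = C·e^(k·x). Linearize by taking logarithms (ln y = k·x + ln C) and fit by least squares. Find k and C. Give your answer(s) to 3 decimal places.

k = 0.632, C = 4.345

Let Y = ln y. Fitting Y = k·x + ln C by least squares:
AᵀA = [[66.0000, 16.0000]; [16.0000, 5]], rhs = [65.2144, 17.4566]ᵀ  (here Σx = 16.0000, Σ(x)² = 66.0000, Σln y = 17.4566, Σx·ln y = 65.2144).
Solving (det = 74.0000): k = 0.63199, ln C = 1.46895, so C = exp(1.46895) = 4.34468.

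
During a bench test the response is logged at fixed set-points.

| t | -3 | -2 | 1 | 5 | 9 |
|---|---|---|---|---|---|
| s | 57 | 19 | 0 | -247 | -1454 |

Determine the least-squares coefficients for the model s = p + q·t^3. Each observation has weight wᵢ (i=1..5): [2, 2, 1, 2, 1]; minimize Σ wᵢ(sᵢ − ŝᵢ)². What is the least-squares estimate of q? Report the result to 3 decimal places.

MᵀWM·[p, q]ᵀ = MᵀWs reads: 8·p + 910·q = -1796;  910·p + 564278·q = -1125098.
(Σwᵢ·1 = 8, Σwᵢ·t^3 = 910, Σwᵢ·t^3·t^3 = 564278, Σwᵢ·s = -1796, Σwᵢ·t^3·s = -1125098.)
Determinant 8·564278 − 910² = 3686124.
p = ((-1796)·564278 − 910·(-1125098))/3686124 = 199921/70887; q = (8·(-1125098) − 910·(-1796))/3686124 = -141662/70887.

q = -1.998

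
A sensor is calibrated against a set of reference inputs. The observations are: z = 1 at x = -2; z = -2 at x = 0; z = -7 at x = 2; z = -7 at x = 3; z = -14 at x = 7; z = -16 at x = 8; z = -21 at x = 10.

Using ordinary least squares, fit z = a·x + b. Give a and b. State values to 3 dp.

Normal-equation sums: Σx·x = 230, Σx = 28, Σ1 = 7.
And Σx·z = -473, Σz = -66.
AᵀA·[a, b]ᵀ = Aᵀz becomes [[230, 28]; [28, 7]]·[a, b]ᵀ = [-473, -66]ᵀ.
Eliminating b: 7·(row 1) − 28·(row 2) gives 826·a = 7·(-473) − 28·(-66) = -1463, so a = -209/118.
Then b = ((-66) − 28·(-209/118))/7 = -968/413.

a = -1.771, b = -2.344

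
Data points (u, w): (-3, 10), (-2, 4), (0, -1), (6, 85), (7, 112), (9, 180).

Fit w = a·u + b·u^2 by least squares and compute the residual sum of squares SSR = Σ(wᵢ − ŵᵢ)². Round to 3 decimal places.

Entries of AᵀA: Σu·u = 179, Σu·u^2 = 1253, Σu^2·u^2 = 10355.
Moment sums: Σu·w = 2876, Σu^2·w = 23234.
So AᵀA·[a, b]ᵀ = Aᵀw: [[179, 1253]; [1253, 10355]]·[a, b]ᵀ = [2876, 23234]ᵀ.
Δ = 179·10355 − 1253² = 283536.
a = (2876·10355 − 1253·23234)/283536 = 10133/4296; b = (179·23234 − 1253·2876)/283536 = 47/24.
Residuals: -393/716, 633/716, -1, 249/716, -84/179, 105/716; SSR = 1751/716.

SSR = 2.446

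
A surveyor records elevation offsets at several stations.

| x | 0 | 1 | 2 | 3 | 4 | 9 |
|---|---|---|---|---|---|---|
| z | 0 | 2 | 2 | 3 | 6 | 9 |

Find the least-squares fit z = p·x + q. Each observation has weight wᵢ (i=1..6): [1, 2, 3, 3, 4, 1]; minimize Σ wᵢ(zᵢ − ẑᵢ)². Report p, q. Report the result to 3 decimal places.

The normal equations are: 186·p + 42·q = 220;  42·p + 14·q = 52.
(Σwᵢ·x·x = 186, Σwᵢ·x = 42, Σwᵢ·1 = 14, Σwᵢ·x·z = 220, Σwᵢ·z = 52.)
Δ = 186·14 − 42² = 840.
p = (220·14 − 42·52)/840 = 16/15; q = (186·52 − 42·220)/840 = 18/35.

p = 1.067, q = 0.514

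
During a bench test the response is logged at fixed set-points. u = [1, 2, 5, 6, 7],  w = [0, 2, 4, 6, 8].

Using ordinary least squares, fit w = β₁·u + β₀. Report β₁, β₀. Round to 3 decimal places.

Entries of MᵀM: Σu·u = 115, Σu = 21, Σ1 = 5.
For Mᵀw: Σu·w = 116, Σw = 20.
Normal equations: [[115, 21]; [21, 5]]·[β₁, β₀]ᵀ = [116, 20]ᵀ.
Determinant 115·5 − 21² = 134.
β₁ = (116·5 − 21·20)/134 = 80/67; β₀ = (115·20 − 21·116)/134 = -68/67.

β₁ = 1.194, β₀ = -1.015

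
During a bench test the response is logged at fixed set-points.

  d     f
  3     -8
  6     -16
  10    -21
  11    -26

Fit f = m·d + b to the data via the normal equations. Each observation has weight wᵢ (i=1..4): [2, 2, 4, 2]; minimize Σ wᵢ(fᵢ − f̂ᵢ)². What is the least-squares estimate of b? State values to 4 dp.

Forming AᵀWA = [[732, 80]; [80, 10]] and AᵀWf = [-1652, -184]ᵀ gives AᵀWA·[m, b]ᵀ = AᵀWf.
det = 732·10 − 80² = 920.
m = ((-1652)·10 − 80·(-184))/920 = -45/23; b = (732·(-184) − 80·(-1652))/920 = -316/115.

b = -2.7478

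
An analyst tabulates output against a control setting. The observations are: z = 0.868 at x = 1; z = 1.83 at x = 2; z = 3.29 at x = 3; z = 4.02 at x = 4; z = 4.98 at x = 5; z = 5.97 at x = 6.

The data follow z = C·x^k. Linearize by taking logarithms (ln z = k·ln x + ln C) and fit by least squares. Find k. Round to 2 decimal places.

k = 1.09

Let Y = ln z. Fitting Y = k·ln x + ln C by least squares:
Σln x = 6.5793, Σ(ln x)² = 9.4099, Σln z = 6.4371, Σln x·ln z = 9.4412.
Equations: 9.4099·k + 6.5793·ln C = 9.4412;  6.5793·k + 6·ln C = 6.4371.
Slope k = (n·Σln x·ln z − Σln x·Σln z)/(n·Σ(ln x)² − (Σln x)²) = (6·9.4412 − 6.5793·6.4371)/13.1729 = 1.08525; ln C = (Σln z − k·Σln x)/n = -0.11717.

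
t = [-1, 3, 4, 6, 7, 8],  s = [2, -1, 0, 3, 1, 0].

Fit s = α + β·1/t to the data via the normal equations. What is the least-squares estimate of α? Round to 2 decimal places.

With design matrix X, XᵀX = [[6, 1/56]; [1/56, 34925/28224]] and Xᵀs = [5, -71/42]ᵀ.
Determinant 6·(34925/28224) − (1/56)² = 69847/9408.
α = (5·(34925/28224) − (1/56)·(-71/42))/(69847/9408) = 175477/209541; β = (6·(-71/42) − (1/56)·5)/(69847/9408) = -96264/69847.

α = 0.84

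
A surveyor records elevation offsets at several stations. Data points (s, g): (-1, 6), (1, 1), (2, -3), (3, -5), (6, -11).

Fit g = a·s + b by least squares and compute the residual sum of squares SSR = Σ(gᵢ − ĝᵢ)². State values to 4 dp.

From the data, Σs·s = 51, Σs = 11, Σ1 = 5.
Moment sums: Σs·g = -92, Σg = -12.
Eliminating b: 5·(row 1) − 11·(row 2) gives 134·a = 5·(-92) − 11·(-12) = -328, so a = -164/67.
Then b = ((-12) − 11·(-164/67))/5 = 200/67.
Residuals: 38/67, 31/67, -73/67, -43/67, 47/67; SSR = 176/67.

SSR = 2.6269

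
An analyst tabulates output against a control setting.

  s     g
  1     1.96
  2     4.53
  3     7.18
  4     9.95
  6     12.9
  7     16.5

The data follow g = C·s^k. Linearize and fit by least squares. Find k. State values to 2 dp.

Taking logs, ln g = k·ln s + ln C, so regress ln g on ln s.
Σln s = 6.9157, Σ(ln s)² = 10.6062, Σln g = 11.8131, Σln s·ln g = 16.4350.
Equations: 10.6062·k + 6.9157·ln C = 16.4350;  6.9157·k + 6·ln C = 11.8131.
Slope k = (n·Σln s·ln g − Σln s·Σln g)/(n·Σ(ln s)² − (Σln s)²) = (6·16.4350 − 6.9157·11.8131)/15.8099 = 1.06981; ln C = (Σln g − k·Σln s)/n = 0.73577.

k = 1.07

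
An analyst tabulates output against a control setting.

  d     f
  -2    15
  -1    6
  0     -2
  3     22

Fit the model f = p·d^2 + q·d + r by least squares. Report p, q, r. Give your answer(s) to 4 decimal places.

The normal equations are: 98·p + 18·q + 14·r = 264;  18·p + 14·q + 0·r = 30;  14·p + 0·q + 4·r = 41.
(Σd^2·d^2 = 98, Σd^2·d = 18, Σd^2 = 14, Σd·d = 14, Σd = 0, Σ1 = 4, Σd^2·f = 264, Σd·f = 30, Σf = 41.)
Solving the 3×3 system (Gaussian elimination) gives p = 1147/362, q = -699/362, r = -152/181.

p = 3.1685, q = -1.9309, r = -0.8398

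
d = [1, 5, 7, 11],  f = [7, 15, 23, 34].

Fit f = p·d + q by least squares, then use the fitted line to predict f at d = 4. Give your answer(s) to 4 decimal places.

f̂ = 14.2500

Normal-equation sums: Σd·d = 196, Σd = 24, Σ1 = 4.
Moment sums: Σd·f = 617, Σf = 79.
So XᵀX·[p, q]ᵀ = Xᵀf: [[196, 24]; [24, 4]]·[p, q]ᵀ = [617, 79]ᵀ.
det = 196·4 − 24² = 208.
p = (617·4 − 24·79)/208 = 11/4; q = (196·79 − 24·617)/208 = 13/4.
At d = 4: f̂ = (11/4)·(4) + (13/4)·(1) = 57/4.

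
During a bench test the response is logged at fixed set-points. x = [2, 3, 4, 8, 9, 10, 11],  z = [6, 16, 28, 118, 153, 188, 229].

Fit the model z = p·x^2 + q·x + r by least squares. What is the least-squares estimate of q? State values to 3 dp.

q = -1.095

With design matrix A, AᵀA = [[35651, 3671, 395]; [3671, 395, 47]; [395, 47, 7]] and Aᵀz = [67070, 6892, 738]ᵀ.
Inverting the 3×3 Gram matrix, [p, q, r]ᵀ = [40379/20328, -22259/20328, 1173/1694]ᵀ.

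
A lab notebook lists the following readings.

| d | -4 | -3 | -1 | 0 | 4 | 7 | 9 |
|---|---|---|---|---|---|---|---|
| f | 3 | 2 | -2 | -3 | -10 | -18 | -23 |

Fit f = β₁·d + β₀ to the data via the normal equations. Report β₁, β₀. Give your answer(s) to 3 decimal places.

The normal equations are: 172·β₁ + 12·β₀ = -389;  12·β₁ + 7·β₀ = -51.
(Σd·d = 172, Σd = 12, Σ1 = 7, Σd·f = -389, Σf = -51.)
det = 172·7 − 12² = 1060.
β₁ = ((-389)·7 − 12·(-51))/1060 = -2111/1060; β₀ = (172·(-51) − 12·(-389))/1060 = -1026/265.

β₁ = -1.992, β₀ = -3.872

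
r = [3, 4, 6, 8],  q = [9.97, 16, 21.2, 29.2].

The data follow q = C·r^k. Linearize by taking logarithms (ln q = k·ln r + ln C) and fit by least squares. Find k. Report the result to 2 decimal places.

Linearized form: ln q = k·ln r + ln C. From the 4 transformed points,
Σln r = 6.3561, Σ(ln r)² = 10.6632, Σln q = 11.5003, Σln r·ln q = 18.8584.
Equations: 10.6632·k + 6.3561·ln C = 18.8584;  6.3561·k + 4·ln C = 11.5003.
Solving (det = 2.2529): k = 1.03699, ln C = 1.22729.

k = 1.04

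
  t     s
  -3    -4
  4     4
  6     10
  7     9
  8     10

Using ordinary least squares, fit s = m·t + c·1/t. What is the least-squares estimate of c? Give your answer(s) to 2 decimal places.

c = -1.09

AᵀA·[m, c]ᵀ = Aᵀs reads: 174·m + 5·c = 231;  5·m + (6701/28224)·c = 183/28.
Eliminating c: (6701/28224)·(row 1) − 5·(row 2) gives (76729/4704)·m = (6701/28224)·231 − 5·(183/28) = 29791/1344, so m = 208537/153458.
Then c = ((183/28) − 5·(208537/153458))/(6701/28224) = -83664/76729.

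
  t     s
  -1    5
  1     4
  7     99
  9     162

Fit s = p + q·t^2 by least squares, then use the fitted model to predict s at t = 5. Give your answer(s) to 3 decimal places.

MᵀM·[p, q]ᵀ = Mᵀs reads: 4·p + 132·q = 270;  132·p + 8964·q = 17982.
Eliminating q: 8964·(row 1) − 132·(row 2) gives 18432·p = 8964·270 − 132·17982 = 46656, so p = 81/32.
Then q = (17982 − 132·(81/32))/8964 = 63/32.
At t = 5: ŝ = (81/32)·(1) + (63/32)·(25) = 207/4.

ŝ = 51.750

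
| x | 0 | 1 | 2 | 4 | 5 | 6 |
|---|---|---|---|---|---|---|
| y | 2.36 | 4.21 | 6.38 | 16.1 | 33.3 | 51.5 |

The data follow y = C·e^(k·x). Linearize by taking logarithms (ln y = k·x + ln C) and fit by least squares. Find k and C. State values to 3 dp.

With ln yᵢ as the transformed response and xᵢ as the regressor:
Over the data: Σx = 18.0000, Σ(x)² = 82.0000, Σln y = 14.3753, Σx·ln y = 57.4364.
Normal system: [[82.0000, 18.0000]; [18.0000, 6]]·[k, ln C]ᵀ = [57.4364, 14.3753]ᵀ.
Slope k = (n·Σx·ln y − Σx·Σln y)/(n·Σ(x)² − (Σx)²) = (6·57.4364 − 18.0000·14.3753)/168.0000 = 0.51109; ln C = (Σln y − k·Σx)/n = 0.86260, so C = exp(0.86260) = 2.36930.

k = 0.511, C = 2.369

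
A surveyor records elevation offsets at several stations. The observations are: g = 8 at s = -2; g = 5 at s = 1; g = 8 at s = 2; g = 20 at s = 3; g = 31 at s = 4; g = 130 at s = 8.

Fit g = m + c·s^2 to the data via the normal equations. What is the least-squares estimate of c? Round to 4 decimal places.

Compute the Gram sums: Σ1 = 6, Σs^2 = 98, Σs^2·s^2 = 4466.
Right-hand side: Σg = 202, Σs^2·g = 9065.
MᵀM·[m, c]ᵀ = Mᵀg becomes [[6, 98]; [98, 4466]]·[m, c]ᵀ = [202, 9065]ᵀ.
det = 6·4466 − 98² = 17192.
m = (202·4466 − 98·9065)/17192 = 983/1228; c = (6·9065 − 98·202)/17192 = 2471/1228.

c = 2.0122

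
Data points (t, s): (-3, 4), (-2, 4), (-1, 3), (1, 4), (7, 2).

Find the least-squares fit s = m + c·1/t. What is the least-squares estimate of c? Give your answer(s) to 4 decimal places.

Normal-equation sums: Σ1 = 5, Σ1/t = -29/42, Σ1/t·1/t = 4201/1764.
And Σs = 17, Σ1/t·s = -43/21.
So MᵀM·[m, c]ᵀ = Mᵀs: [[5, -29/42]; [-29/42, 4201/1764]]·[m, c]ᵀ = [17, -43/21]ᵀ.
Eliminating c: (4201/1764)·(row 1) − (-29/42)·(row 2) gives (5041/441)·m = (4201/1764)·17 − (-29/42)·(-43/21) = 68923/1764, so m = 68923/20164.
Then c = ((-43/21) − (-29/42)·(68923/20164))/(4201/1764) = 1323/10082.

c = 0.1312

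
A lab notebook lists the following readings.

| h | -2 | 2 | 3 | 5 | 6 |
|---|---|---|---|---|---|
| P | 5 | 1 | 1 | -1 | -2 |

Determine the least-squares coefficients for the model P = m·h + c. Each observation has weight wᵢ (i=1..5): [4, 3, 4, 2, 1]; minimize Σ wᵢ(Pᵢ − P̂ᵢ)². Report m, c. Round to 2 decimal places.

With design matrix X, XᵀWX = [[150, 26]; [26, 14]] and XᵀWP = [-44, 23]ᵀ.
Determinant 150·14 − 26² = 1424.
m = ((-44)·14 − 26·23)/1424 = -607/712; c = (150·23 − 26·(-44))/1424 = 2297/712.

m = -0.85, c = 3.23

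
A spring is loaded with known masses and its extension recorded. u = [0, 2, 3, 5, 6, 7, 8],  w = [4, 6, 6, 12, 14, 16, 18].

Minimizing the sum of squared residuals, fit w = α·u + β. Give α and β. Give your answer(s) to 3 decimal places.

Entries of MᵀM: Σu·u = 187, Σu = 31, Σ1 = 7.
Moment sums: Σu·w = 430, Σw = 76.
MᵀM·[α, β]ᵀ = Mᵀw becomes [[187, 31]; [31, 7]]·[α, β]ᵀ = [430, 76]ᵀ.
Eliminating β: 7·(row 1) − 31·(row 2) gives 348·α = 7·430 − 31·76 = 654, so α = 109/58.
Then β = (76 − 31·(109/58))/7 = 147/58.

α = 1.879, β = 2.534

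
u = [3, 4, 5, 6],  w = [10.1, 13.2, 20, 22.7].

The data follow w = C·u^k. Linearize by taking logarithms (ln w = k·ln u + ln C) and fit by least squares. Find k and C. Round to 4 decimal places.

k = 1.2346, C = 2.5498

Linearized form: ln w = k·ln u + ln C. From the 4 transformed points,
Σln u = 5.8861, Σ(ln u)² = 8.9295, Σln w = 11.0108, Σln u·ln w = 16.5335.
Equations: 8.9295·k + 5.8861·ln C = 16.5335;  5.8861·k + 4·ln C = 11.0108.
Solving (det = 1.0716): k = 1.23458, ln C = 0.93600, so C = exp(0.93600) = 2.54977.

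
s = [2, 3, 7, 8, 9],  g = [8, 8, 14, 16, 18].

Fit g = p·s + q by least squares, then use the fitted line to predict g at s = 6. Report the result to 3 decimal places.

Normal-equation sums: Σs·s = 207, Σs = 29, Σ1 = 5.
Right-hand side: Σs·g = 428, Σg = 64.
So AᵀA·[p, q]ᵀ = Aᵀg: [[207, 29]; [29, 5]]·[p, q]ᵀ = [428, 64]ᵀ.
Δ = 207·5 − 29² = 194.
p = (428·5 − 29·64)/194 = 142/97; q = (207·64 − 29·428)/194 = 418/97.
At s = 6: ĝ = (142/97)·(6) + (418/97)·(1) = 1270/97.

ĝ = 13.093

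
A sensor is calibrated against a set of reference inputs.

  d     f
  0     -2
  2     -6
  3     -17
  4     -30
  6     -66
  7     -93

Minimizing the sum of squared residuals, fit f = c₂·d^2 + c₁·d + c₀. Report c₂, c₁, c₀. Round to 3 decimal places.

Entries of AᵀA: Σd^2·d^2 = 4050, Σd^2·d = 658, Σd^2 = 114, Σd·d = 114, Σd = 22, Σ1 = 6.
Right-hand side: Σd^2·f = -7590, Σd·f = -1230, Σf = -214.
Inverting the 3×3 Gram matrix, [c₂, c₁, c₀]ᵀ = [-397/195, 422/325, -1702/975]ᵀ.

c₂ = -2.036, c₁ = 1.298, c₀ = -1.746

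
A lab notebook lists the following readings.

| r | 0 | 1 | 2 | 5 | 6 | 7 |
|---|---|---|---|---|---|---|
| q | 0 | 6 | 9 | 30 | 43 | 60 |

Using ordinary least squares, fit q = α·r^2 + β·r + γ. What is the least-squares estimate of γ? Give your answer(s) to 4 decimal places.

γ = 2.0419

Entries of AᵀA: Σr^2·r^2 = 4339, Σr^2·r = 693, Σr^2 = 115, Σr·r = 115, Σr = 21, Σ1 = 6.
Right-hand side: Σr^2·q = 5280, Σr·q = 852, Σq = 148.
Row-reducing yields α = 79/76, β = 4869/6308, γ = 3220/1577.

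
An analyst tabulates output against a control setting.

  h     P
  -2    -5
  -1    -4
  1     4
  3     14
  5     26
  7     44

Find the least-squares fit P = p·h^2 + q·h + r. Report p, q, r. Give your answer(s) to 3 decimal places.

The normal equations are: 3125·p + 487·q + 89·r = 2912;  487·p + 89·q + 13·r = 498;  89·p + 13·q + 6·r = 79.
Inverting the 3×3 Gram matrix, [p, q, r]ᵀ = [2915/6978, 116971/34890, -1708/5815]ᵀ.

p = 0.418, q = 3.353, r = -0.294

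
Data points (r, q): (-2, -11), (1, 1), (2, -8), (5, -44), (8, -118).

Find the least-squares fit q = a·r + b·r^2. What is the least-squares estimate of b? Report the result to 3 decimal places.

b = -1.990

Compute the Gram sums: Σr·r = 98, Σr·r^2 = 638, Σr^2·r^2 = 4754.
Right-hand side: Σr·q = -1157, Σr^2·q = -8727.
MᵀM·[a, b]ᵀ = Mᵀq becomes [[98, 638]; [638, 4754]]·[a, b]ᵀ = [-1157, -8727]ᵀ.
Determinant 98·4754 − 638² = 58848.
a = ((-1157)·4754 − 638·(-8727))/58848 = 8431/7356; b = (98·(-8727) − 638·(-1157))/58848 = -14635/7356.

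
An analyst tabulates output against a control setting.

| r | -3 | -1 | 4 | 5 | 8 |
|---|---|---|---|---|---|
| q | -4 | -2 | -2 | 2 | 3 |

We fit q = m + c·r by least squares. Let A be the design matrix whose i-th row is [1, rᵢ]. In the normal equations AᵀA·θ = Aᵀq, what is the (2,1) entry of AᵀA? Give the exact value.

13

Row 2 ↔ basis r, column 1 ↔ basis 1, so (AᵀA)_{2,1} = Σᵢ r = (-3)·(1) + (-1)·(1) + (4)·(1) + (5)·(1) + (8)·(1) = 13.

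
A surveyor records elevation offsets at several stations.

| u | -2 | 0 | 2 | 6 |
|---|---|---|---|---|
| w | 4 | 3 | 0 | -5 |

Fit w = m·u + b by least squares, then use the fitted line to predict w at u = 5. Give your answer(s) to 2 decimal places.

ŵ = -3.60

AᵀA·[m, b]ᵀ = Aᵀw reads: 44·m + 6·b = -38;  6·m + 4·b = 2.
Determinant 44·4 − 6² = 140.
m = ((-38)·4 − 6·2)/140 = -41/35; b = (44·2 − 6·(-38))/140 = 79/35.
At u = 5: ŵ = (-41/35)·(5) + (79/35)·(1) = -18/5.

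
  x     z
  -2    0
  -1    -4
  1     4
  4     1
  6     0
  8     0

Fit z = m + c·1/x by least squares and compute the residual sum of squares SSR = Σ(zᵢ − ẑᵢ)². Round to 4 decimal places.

SSR = 3.9882

Entries of AᵀA: Σ1 = 6, Σ1/x = 1/24, Σ1/x·1/x = 1357/576.
And Σz = 1, Σ1/x·z = 33/4.
AᵀA·[m, c]ᵀ = Aᵀz becomes [[6, 1/24]; [1/24, 1357/576]]·[m, c]ᵀ = [1, 33/4]ᵀ.
Δ = 6·(1357/576) − (1/24)² = 8141/576.
m = (1·(1357/576) − (1/24)·(33/4))/(8141/576) = 1159/8141; c = (6·(33/4) − (1/24)·1)/(8141/576) = 28488/8141.
Residuals: 13085/8141, -5235/8141, 2917/8141, -20/1163, -5907/8141, -4720/8141; SSR = 32468/8141.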